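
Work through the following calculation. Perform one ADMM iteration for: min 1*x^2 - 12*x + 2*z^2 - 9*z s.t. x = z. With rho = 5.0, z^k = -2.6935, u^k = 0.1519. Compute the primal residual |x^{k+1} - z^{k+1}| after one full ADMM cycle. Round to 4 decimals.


ADMM iteration with rho = 5.0, z^k = -2.6935, u^k = 0.1519
Step 1: x-update.
Minimize 1*x^2 - 12*x + (5.0/2)*(x + 2.6935 + 0.1519)^2
FOC: (2*1 + 5.0)*x = 12 + 5.0*(-2.6935 - 0.1519)
x^{k+1} = -0.3181
Step 2: z-update.
Minimize 2*z^2 - 9*z + (5.0/2)*(-0.3181 - z + 0.1519)^2
FOC: (2*2 + 5.0)*z = 9 + 5.0*(-0.3181 + 0.1519)
z^{k+1} = 0.9076
Step 3: u-update.
u^{k+1} = 0.1519 - 0.3181 - 0.9076 = -1.0739
Step 4: Primal residual = |-0.3181 - 0.9076| = 1.2258


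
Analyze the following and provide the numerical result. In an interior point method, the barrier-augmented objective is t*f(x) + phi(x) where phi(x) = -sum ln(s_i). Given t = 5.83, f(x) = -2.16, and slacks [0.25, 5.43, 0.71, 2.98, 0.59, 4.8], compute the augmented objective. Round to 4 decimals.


Step 1: Compute log-barrier.
ln values: [-1.3863, 1.6919, -0.3425, 1.0919, -0.5276, 1.5686]
phi = -(-1.3863 + 1.6919 - 0.3425 + 1.0919 - 0.5276 + 1.5686) = -2.0961
Step 2: Compute augmented objective.
t*f(x) = 5.83*-2.16 = -12.5928
Total = -12.5928 - 2.0961 = -14.6889


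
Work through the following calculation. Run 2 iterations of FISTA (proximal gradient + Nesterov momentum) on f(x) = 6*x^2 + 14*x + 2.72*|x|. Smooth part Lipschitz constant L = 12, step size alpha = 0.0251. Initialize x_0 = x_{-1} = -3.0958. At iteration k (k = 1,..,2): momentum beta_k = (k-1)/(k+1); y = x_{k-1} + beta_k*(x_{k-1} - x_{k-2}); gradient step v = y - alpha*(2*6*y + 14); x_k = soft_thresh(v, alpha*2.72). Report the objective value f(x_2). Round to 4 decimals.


FISTA on f(x) = 6*x^2 + 14*x + 2.72*|x|
L = 12, alpha = 0.0251
Iteration 1: beta = 0.0, y = -3.0958 + 0.0*(-3.0958 + 3.0958) = -3.0958
  grad(y) = -23.1496, v = y - alpha*grad = -2.5147
  prox(v) = soft_thresh(-2.5147, 0.0683) = -2.4465
Iteration 2: beta = 0.3333, y = -2.4465 + 0.3333*(-2.4465 + 3.0958) = -2.23
  grad(y) = -12.7604, v = y - alpha*grad = -1.9097
  prox(v) = soft_thresh(-1.9097, 0.0683) = -1.8415
f(x_2) = 6*(-1.8415)^2 + 14*(-1.8415) + 2.72*|-1.8415| = -0.4257


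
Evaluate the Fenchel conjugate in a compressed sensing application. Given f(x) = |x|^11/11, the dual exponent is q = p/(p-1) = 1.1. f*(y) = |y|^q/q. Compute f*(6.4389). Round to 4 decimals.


The conjugate exponent q satisfies 1/p + 1/q = 1.
p = 11, so q = 11/(11 - 1) = 1.1
|y|^q = 6.4389^1.1 = 7.757
f*(6.4389) = 7.757 / 1.1 = 7.0518


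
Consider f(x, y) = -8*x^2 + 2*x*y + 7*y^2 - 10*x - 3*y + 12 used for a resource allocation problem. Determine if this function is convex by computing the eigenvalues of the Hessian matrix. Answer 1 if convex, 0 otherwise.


The Hessian of f(x,y) = -8*x^2 + 2*x*y + 7*y^2 - 10*x - 3*y + 12 is:
H = [[-16, 2], [2, 14]]
Trace = -16 + 14 = -2
Determinant = -16*14 - (2)^2 = -228
Discriminant = (-2)^2 - 4*-228 = 916.0
Eigenvalues: lambda_1 = -16.1327, lambda_2 = 14.1327
The function is not convex.

0


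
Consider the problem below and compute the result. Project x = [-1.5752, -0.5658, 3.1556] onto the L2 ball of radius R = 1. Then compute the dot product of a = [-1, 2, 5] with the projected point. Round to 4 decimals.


Step 1: Compute ||x|| (intermediates to 6 decimals).
||x|| = sqrt((-1.5752)^2 + (-0.5658)^2 + 3.1556^2) = 3.572002
Step 2: Project.
Since ||x|| > R, scale = R/||x|| = 1/3.572002 = 0.279955, proj(x) = scale * x
proj(x) = [-0.440985, -0.158399, 0.883426]
Step 3: Dot product.
a^T * proj(x) = -1*(-0.440985) + 2*(-0.158399) + 5*0.883426 = 4.5413


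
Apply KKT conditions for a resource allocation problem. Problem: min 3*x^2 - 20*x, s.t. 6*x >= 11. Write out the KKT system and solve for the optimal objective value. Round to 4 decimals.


Step 1: Try lambda = 0 (constraint inactive).
Stationarity: 2*3*x - 20 = 0
x* = 20/(2*3) = 10/3 = 3.3333 (rounded; the exact value 10/3 is used below)
Check constraint: 6*3.3333 = 19.9998 >= 11 -- satisfied.
Step 2: Compute optimal value.
f(x*) = 3*(10/3)^2 - 20*(10/3) = -33.3333


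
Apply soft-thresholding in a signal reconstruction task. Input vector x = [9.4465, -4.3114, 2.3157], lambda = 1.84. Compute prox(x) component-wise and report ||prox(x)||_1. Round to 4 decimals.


Soft-thresholding with lambda = 1.84:
prox(9.4465) = sign(9.4465)*max(|9.4465| - 1.84, 0) = 7.6065
prox(-4.3114) = sign(-4.3114)*max(|-4.3114| - 1.84, 0) = -2.4714
prox(2.3157) = sign(2.3157)*max(|2.3157| - 1.84, 0) = 0.4757
prox(x) = [7.6065, -2.4714, 0.4757]
||prox(x)||_1 = 7.6065 + 2.4714 + 0.4757 = 10.5536


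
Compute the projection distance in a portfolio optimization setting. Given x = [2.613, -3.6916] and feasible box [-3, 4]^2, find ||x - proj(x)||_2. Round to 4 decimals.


Project each component onto [-3, 4].
clip(2.613) = 2.613, clip(-3.6916) = -3.0
Projection = [2.613, -3.0]
Squared diffs: [0.0, 0.4783]
Distance = sqrt(0.4783) = 0.6916


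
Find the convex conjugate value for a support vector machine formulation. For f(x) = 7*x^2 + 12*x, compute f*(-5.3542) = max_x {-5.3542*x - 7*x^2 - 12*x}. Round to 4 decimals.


f*(y) = sup_x {y*x - a*x^2 - b*x} = sup_x {(y-b)*x - a*x^2}
FOC: (y - b) - 2a*x = 0 => x* = (y - b)/(2a)
x* = (-5.3542 - 12)/(2*7) = -1.2396
f*(-5.3542) = (y-b)^2/(4a) = (-5.3542 - 12)^2/(4*7)
= 301.1683/28 = 10.756


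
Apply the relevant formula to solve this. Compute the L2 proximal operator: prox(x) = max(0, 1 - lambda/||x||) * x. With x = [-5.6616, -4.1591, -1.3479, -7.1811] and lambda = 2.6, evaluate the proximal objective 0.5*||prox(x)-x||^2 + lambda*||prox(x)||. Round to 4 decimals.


Step 1: Compute ||x||.
||x|| = 10.1359
Step 2: Compute scaling factor.
scale = max(0, 1 - 2.6/10.1359) = 0.7435
Step 3: prox(x) = [-4.2093, -3.0922, -1.0021, -5.3391]
||prox(x)|| = 7.5359
Step 4: Proximal objective.
0.5*||prox-x||^2 = 3.38
lambda*||prox|| = 19.5933
Total = 22.9734


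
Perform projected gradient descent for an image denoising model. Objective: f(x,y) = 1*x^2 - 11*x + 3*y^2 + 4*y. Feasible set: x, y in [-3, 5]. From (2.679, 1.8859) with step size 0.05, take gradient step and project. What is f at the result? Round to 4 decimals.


Step 1: Compute gradient at (2.679, 1.8859).
grad_x = 2*1*2.679 - 11 = -5.642
grad_y = 2*3*1.8859 + 4 = 15.3154
Step 2: Gradient step.
x_raw = 2.679 - 0.05*-5.642 = 2.9611
y_raw = 1.8859 - 0.05*15.3154 = 1.1201
Step 3: Project onto [-3, 5].
x_proj = clip(2.9611) = 2.9611
y_proj = clip(1.1201) = 1.1201
Step 4: Evaluate f.
f(2.9611, 1.1201) = -15.5594


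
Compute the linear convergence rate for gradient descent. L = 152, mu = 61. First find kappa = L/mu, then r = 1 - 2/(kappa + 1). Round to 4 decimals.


Step 1: Compute the condition number.
kappa = L/mu = 152/61 = 2.4918
Step 2: Compute the convergence rate.
r = 1 - 2/(kappa + 1) = 1 - 2*mu/(L + mu) = (L - mu)/(L + mu) = 91/213 = 0.4272


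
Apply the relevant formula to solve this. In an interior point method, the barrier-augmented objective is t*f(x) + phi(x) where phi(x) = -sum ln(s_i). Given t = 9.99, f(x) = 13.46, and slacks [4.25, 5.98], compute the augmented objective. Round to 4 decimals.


Step 1: Compute log-barrier.
ln values: [1.4469, 1.7884]
phi = -(1.4469 + 1.7884) = -3.2353
Step 2: Compute augmented objective.
t*f(x) = 9.99*13.46 = 134.4654
Total = 134.4654 - 3.2353 = 131.2301


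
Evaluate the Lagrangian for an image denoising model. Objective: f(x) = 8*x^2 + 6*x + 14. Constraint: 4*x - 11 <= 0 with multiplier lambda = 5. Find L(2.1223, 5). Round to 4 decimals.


Step 1: Evaluate f(x).
f(2.1223) = 8*2.1223^2 + 6*2.1223 + 14 = 62.7671
Step 2: Evaluate g(x).
g(2.1223) = 4*2.1223 - 11 = -2.5108
Step 3: Compute Lagrangian.
L = 62.7671 + 5*-2.5108 = 50.2131


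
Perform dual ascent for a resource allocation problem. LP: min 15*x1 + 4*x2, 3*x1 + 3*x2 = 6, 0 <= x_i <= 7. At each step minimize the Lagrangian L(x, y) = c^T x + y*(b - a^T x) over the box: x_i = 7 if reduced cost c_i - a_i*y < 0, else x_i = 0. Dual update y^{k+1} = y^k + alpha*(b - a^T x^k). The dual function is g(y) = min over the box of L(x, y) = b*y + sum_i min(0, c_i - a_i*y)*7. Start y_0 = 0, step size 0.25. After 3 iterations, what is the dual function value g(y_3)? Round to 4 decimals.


Dual ascent for LP: min 15*x1 + 4*x2, 3*x1 + 3*x2 = 6, 0 <= x_i <= 7
Step 1: y^k = 0.0, reduced costs: (15.0, 4.0)
  x^k = (0.0, 0.0), subgradient = b - a^T x = 6.0
  y^{k+1} = 0.0 + 0.25*6.0 = 1.5
Step 2: y^k = 1.5, reduced costs: (10.5, -0.5)
  x^k = (0.0, 7.0), subgradient = b - a^T x = -15.0
  y^{k+1} = 1.5 + 0.25*-15.0 = -2.25
Step 3: y^k = -2.25, reduced costs: (21.75, 10.75)
  x^k = (0.0, 0.0), subgradient = b - a^T x = 6.0
  y^{k+1} = -2.25 + 0.25*6.0 = -0.75
Dual objective at y_3 = -0.75: reduced costs (17.25, 6.25), box minimizer x = (0.0, 0.0)
g(y_3) = b*y + (c1 - a1*y)*x1 + (c2 - a2*y)*x2 = 6*(-0.75) + 17.25*0.0 + 6.25*0.0 = -4.5 + 0.0 + 0.0 = -4.5


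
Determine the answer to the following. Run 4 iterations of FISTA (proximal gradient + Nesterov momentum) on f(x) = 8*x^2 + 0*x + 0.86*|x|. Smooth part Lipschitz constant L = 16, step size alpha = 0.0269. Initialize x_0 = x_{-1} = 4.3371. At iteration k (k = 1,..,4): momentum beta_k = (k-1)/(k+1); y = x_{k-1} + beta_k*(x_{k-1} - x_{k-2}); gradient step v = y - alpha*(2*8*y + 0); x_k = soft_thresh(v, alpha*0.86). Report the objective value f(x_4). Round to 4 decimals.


FISTA on f(x) = 8*x^2 + 0*x + 0.86*|x|
L = 16, alpha = 0.0269
Iteration 1: beta = 0.0, y = 4.3371 + 0.0*(4.3371 - 4.3371) = 4.3371
  grad(y) = 69.3936, v = y - alpha*grad = 2.4704
  prox(v) = soft_thresh(2.4704, 0.0231) = 2.4473
Iteration 2: beta = 0.3333, y = 2.4473 + 0.3333*(2.4473 - 4.3371) = 1.8173
  grad(y) = 29.0774, v = y - alpha*grad = 1.0352
  prox(v) = soft_thresh(1.0352, 0.0231) = 1.012
Iteration 3: beta = 0.5, y = 1.012 + 0.5*(1.012 - 2.4473) = 0.2944
  grad(y) = 4.7103, v = y - alpha*grad = 0.1677
  prox(v) = soft_thresh(0.1677, 0.0231) = 0.1446
Iteration 4: beta = 0.6, y = 0.1446 + 0.6*(0.1446 - 1.012) = -0.3759
  grad(y) = -6.0149, v = y - alpha*grad = -0.2141
  prox(v) = soft_thresh(-0.2141, 0.0231) = -0.191
f(x_4) = 8*(-0.191)^2 + 0*(-0.191) + 0.86*|-0.191| = 0.4561


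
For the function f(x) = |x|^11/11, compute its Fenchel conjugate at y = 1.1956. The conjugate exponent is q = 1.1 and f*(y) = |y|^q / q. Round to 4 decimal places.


The conjugate exponent q satisfies 1/p + 1/q = 1.
p = 11, so q = 11/(11 - 1) = 1.1
|y|^q = 1.1956^1.1 = 1.2172
f*(1.1956) = 1.2172 / 1.1 = 1.1065


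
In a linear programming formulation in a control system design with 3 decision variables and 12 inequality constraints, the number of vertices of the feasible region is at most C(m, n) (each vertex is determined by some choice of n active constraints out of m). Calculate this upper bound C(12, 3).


Each vertex corresponds to some choice of n active constraints out of m, so the number of vertices is at most C(m, n) = m! / (n!(m-n)!).
m = 12, n = 3
Numerator: 12 * 11 * 10
Denominator: 3! = 6
C(12, 3) = 220


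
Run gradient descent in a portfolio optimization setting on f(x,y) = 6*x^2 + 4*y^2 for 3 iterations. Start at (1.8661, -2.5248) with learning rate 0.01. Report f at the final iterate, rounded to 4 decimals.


Gradient descent on f(x,y) = 6*x^2 + 4*y^2.
Starting point: (1.8661, -2.5248), alpha = 0.01
Step 1: grad_x = 2*6*1.8661 = 22.3932, grad_y = 2*4*-2.5248 = -20.1984
  x_1 = 1.8661 - 0.01*22.3932 = 1.6422
  y_1 = -2.5248 - 0.01*-20.1984 = -2.3228
Step 2: grad_x = 2*6*1.6422 = 19.706, grad_y = 2*4*-2.3228 = -18.5825
  x_2 = 1.6422 - 0.01*19.706 = 1.4451
  y_2 = -2.3228 - 0.01*-18.5825 = -2.137
Step 3: grad_x = 2*6*1.4451 = 17.3413, grad_y = 2*4*-2.137 = -17.0959
  x_3 = 1.4451 - 0.01*17.3413 = 1.2717
  y_3 = -2.137 - 0.01*-17.0959 = -1.966
f(1.2717, -1.966) = 6*1.2717^2 + 4*(-1.966)^2 = 25.1644


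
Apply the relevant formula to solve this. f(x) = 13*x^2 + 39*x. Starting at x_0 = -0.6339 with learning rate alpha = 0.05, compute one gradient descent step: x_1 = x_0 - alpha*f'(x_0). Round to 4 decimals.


We compute the gradient at x_0 and apply the update.
f'(x) = 26*x + 39
f'(-0.6339) = 26*-0.6339 + 39 = 22.5186
x_1 = -0.6339 - 0.05*22.5186 = -1.7598


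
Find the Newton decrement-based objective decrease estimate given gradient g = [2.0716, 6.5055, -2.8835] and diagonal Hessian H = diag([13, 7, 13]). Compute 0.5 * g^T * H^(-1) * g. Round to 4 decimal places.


Step 1: H is diagonal, so H^(-1) * g = [0.1594, 0.9294, -0.2218].
Step 2: g^T H^(-1) g = sum_i g_i^2 / H_ii
  = (2.0716)^2/13 + (6.5055)^2/7 + (-2.8835)^2/13
  = 0.3301 + 6.0459 + 0.6396 = 7.0156
Step 3: Objective decrease = 0.5 * g^T H^(-1) g = 3.5078


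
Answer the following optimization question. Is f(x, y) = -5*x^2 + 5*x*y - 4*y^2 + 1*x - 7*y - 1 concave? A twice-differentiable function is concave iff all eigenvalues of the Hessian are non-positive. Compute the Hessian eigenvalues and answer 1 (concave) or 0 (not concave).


The Hessian of f(x,y) = -5*x^2 + 5*x*y - 4*y^2 + 1*x - 7*y - 1 is:
H = [[-10, 5], [5, -8]]
Trace = -10 - 8 = -18
Determinant = -10*-8 - (5)^2 = 55
Discriminant = (-18)^2 - 4*55 = 104.0
Eigenvalues: lambda_1 = -14.099, lambda_2 = -3.901
The function is concave.

1


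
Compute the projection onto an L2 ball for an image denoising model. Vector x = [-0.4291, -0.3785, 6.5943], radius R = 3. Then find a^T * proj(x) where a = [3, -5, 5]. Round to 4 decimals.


Step 1: Compute ||x|| (intermediates to 6 decimals).
||x|| = sqrt((-0.4291)^2 + (-0.3785)^2 + 6.5943^2) = 6.619077
Step 2: Project.
Since ||x|| > R, scale = R/||x|| = 3/6.619077 = 0.453235, proj(x) = scale * x
proj(x) = [-0.194483, -0.171549, 2.988768]
Step 3: Dot product.
a^T * proj(x) = 3*(-0.194483) - 5*(-0.171549) + 5*2.988768 = 15.2181


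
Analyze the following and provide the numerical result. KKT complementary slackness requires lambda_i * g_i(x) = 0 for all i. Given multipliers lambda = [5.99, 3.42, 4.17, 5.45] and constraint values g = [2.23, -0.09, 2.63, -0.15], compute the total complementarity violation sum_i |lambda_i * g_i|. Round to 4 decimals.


KKT complementary slackness check:
lambda_1 * g_1 = 5.99 * 2.23 = 13.3577
lambda_2 * g_2 = 3.42 * -0.09 = -0.3078
lambda_3 * g_3 = 4.17 * 2.63 = 10.9671
lambda_4 * g_4 = 5.45 * -0.15 = -0.8175
Total violation = 13.3577 + 0.3078 + 10.9671 + 0.8175 = 25.4501


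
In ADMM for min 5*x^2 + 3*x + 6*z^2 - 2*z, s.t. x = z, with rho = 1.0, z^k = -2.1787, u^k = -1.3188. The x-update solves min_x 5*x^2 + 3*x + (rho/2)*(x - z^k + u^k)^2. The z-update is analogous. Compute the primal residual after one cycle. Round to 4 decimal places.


ADMM iteration with rho = 1.0, z^k = -2.1787, u^k = -1.3188
Step 1: x-update.
Minimize 5*x^2 + 3*x + (1.0/2)*(x + 2.1787 - 1.3188)^2
FOC: (2*5 + 1.0)*x = -3 + 1.0*(-2.1787 + 1.3188)
x^{k+1} = -0.3509
Step 2: z-update.
Minimize 6*z^2 - 2*z + (1.0/2)*(-0.3509 - z - 1.3188)^2
FOC: (2*6 + 1.0)*z = 2 + 1.0*(-0.3509 - 1.3188)
z^{k+1} = 0.0254
Step 3: u-update.
u^{k+1} = -1.3188 - 0.3509 - 0.0254 = -1.6951
Step 4: Primal residual = |-0.3509 - 0.0254| = 0.3763


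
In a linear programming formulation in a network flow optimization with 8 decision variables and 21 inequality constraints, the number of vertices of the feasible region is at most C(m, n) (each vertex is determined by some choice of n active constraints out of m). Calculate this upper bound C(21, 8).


Each vertex corresponds to some choice of n active constraints out of m, so the number of vertices is at most C(m, n) = m! / (n!(m-n)!).
m = 21, n = 8
Numerator: 21 * 20 * 19 * 18 * 17 * 16 * 15 * 14
Denominator: 8! = 40320
C(21, 8) = 203490


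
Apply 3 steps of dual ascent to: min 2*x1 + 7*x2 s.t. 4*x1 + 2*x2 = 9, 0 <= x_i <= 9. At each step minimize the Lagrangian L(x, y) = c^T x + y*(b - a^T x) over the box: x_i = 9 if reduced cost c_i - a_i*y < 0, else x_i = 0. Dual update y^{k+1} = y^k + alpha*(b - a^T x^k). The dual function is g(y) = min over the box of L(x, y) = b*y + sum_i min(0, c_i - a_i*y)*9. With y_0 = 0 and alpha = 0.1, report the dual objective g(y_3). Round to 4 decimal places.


Dual ascent for LP: min 2*x1 + 7*x2, 4*x1 + 2*x2 = 9, 0 <= x_i <= 9
Step 1: y^k = 0.0, reduced costs: (2.0, 7.0)
  x^k = (0.0, 0.0), subgradient = b - a^T x = 9.0
  y^{k+1} = 0.0 + 0.1*9.0 = 0.9
Step 2: y^k = 0.9, reduced costs: (-1.6, 5.2)
  x^k = (9.0, 0.0), subgradient = b - a^T x = -27.0
  y^{k+1} = 0.9 + 0.1*-27.0 = -1.8
Step 3: y^k = -1.8, reduced costs: (9.2, 10.6)
  x^k = (0.0, 0.0), subgradient = b - a^T x = 9.0
  y^{k+1} = -1.8 + 0.1*9.0 = -0.9
Dual objective at y_3 = -0.9: reduced costs (5.6, 8.8), box minimizer x = (0.0, 0.0)
g(y_3) = b*y + (c1 - a1*y)*x1 + (c2 - a2*y)*x2 = 9*(-0.9) + 5.6*0.0 + 8.8*0.0 = -8.1 + 0.0 + 0.0 = -8.1


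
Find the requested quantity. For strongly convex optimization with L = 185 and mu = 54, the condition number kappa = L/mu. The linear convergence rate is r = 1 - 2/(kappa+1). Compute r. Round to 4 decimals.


Step 1: Compute the condition number.
kappa = L/mu = 185/54 = 3.4259
Step 2: Compute the convergence rate.
r = 1 - 2/(kappa + 1) = 1 - 2*mu/(L + mu) = (L - mu)/(L + mu) = 131/239 = 0.5481


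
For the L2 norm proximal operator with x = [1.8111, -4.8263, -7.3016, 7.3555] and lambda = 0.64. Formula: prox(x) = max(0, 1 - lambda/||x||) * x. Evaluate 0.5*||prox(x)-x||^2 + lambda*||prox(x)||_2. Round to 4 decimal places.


Step 1: Compute ||x||.
||x|| = 11.5754
Step 2: Compute scaling factor.
scale = max(0, 1 - 0.64/11.5754) = 0.9447
Step 3: prox(x) = [1.711, -4.5595, -6.8979, 6.9488]
||prox(x)|| = 10.9354
Step 4: Proximal objective.
0.5*||prox-x||^2 = 0.2048
lambda*||prox|| = 6.9987
Total = 7.2035


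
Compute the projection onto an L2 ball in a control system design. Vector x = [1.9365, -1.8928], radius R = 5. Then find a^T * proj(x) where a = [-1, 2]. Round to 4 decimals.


Step 1: Compute ||x|| (intermediates to 6 decimals).
||x|| = sqrt(1.9365^2 + (-1.8928)^2) = 2.7079
Step 2: Project.
Since ||x|| <= R, proj = x (no scaling needed).
proj(x) = [1.9365, -1.8928]
Step 3: Dot product.
a^T * proj(x) = -1*1.9365 + 2*(-1.8928) = -5.7221


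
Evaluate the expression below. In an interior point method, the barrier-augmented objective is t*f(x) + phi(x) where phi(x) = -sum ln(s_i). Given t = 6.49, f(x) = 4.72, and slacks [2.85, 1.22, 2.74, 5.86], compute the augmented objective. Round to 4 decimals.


Step 1: Compute log-barrier.
ln values: [1.0473, 0.1989, 1.008, 1.7681]
phi = -(1.0473 + 0.1989 + 1.008 + 1.7681) = -4.0223
Step 2: Compute augmented objective.
t*f(x) = 6.49*4.72 = 30.6328
Total = 30.6328 - 4.0223 = 26.6105


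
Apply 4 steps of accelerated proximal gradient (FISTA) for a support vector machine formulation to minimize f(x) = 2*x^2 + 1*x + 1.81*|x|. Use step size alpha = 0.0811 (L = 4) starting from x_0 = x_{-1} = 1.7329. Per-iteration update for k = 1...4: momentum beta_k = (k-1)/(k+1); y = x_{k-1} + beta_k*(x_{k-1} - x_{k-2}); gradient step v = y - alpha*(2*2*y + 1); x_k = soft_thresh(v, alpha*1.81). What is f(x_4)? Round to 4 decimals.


FISTA on f(x) = 2*x^2 + 1*x + 1.81*|x|
L = 4, alpha = 0.0811
Iteration 1: beta = 0.0, y = 1.7329 + 0.0*(1.7329 - 1.7329) = 1.7329
  grad(y) = 7.9316, v = y - alpha*grad = 1.0896
  prox(v) = soft_thresh(1.0896, 0.1468) = 0.9429
Iteration 2: beta = 0.3333, y = 0.9429 + 0.3333*(0.9429 - 1.7329) = 0.6795
  grad(y) = 3.718, v = y - alpha*grad = 0.378
  prox(v) = soft_thresh(0.378, 0.1468) = 0.2312
Iteration 3: beta = 0.5, y = 0.2312 + 0.5*(0.2312 - 0.9429) = -0.1247
  grad(y) = 0.5014, v = y - alpha*grad = -0.1653
  prox(v) = soft_thresh(-0.1653, 0.1468) = -0.0185
Iteration 4: beta = 0.6, y = -0.0185 + 0.6*(-0.0185 - 0.2312) = -0.1683
  grad(y) = 0.3266, v = y - alpha*grad = -0.1948
  prox(v) = soft_thresh(-0.1948, 0.1468) = -0.048
f(x_4) = 2*(-0.048)^2 + 1*(-0.048) + 1.81*|-0.048| = 0.0435


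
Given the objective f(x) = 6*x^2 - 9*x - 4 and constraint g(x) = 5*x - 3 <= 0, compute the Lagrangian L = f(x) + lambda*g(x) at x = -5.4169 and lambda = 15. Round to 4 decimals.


Step 1: Evaluate f(x).
f(-5.4169) = 6*(-5.4169)^2 - 9*(-5.4169) - 4 = 220.8089
Step 2: Evaluate g(x).
g(-5.4169) = 5*-5.4169 - 3 = -30.0845
Step 3: Compute Lagrangian.
L = 220.8089 + 15*-30.0845 = -230.4586


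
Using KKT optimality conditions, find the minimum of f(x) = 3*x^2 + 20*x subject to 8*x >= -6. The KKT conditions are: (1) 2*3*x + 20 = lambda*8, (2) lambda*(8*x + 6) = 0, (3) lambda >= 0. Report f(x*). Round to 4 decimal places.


Step 1: Try lambda = 0 (constraint inactive).
x_unc = -20/(2*3) = -3.3333
Check: 8*-3.3333 = -26.6664 < -6 -- violated!
Step 2: Constraint must be active: 8*x = -6
x* = -6/8 = -0.75
lambda = (2*3*(-0.75) + 20)/8 = 1.9375
Step 3: Compute optimal value.
f(x*) = 3*(-0.75)^2 + 20*(-0.75) = -13.3125


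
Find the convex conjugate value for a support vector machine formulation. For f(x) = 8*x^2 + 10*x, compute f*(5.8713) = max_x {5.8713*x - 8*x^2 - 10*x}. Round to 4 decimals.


f*(y) = sup_x {y*x - a*x^2 - b*x} = sup_x {(y-b)*x - a*x^2}
FOC: (y - b) - 2a*x = 0 => x* = (y - b)/(2a)
x* = (5.8713 - 10)/(2*8) = -0.258
f*(5.8713) = (y-b)^2/(4a) = (5.8713 - 10)^2/(4*8)
= 17.0462/32 = 0.5327


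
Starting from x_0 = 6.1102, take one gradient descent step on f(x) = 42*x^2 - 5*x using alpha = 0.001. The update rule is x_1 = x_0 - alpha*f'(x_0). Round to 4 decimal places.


We compute the gradient at x_0 and apply the update.
f'(x) = 84*x - 5
f'(6.1102) = 84*6.1102 - 5 = 508.2568
x_1 = 6.1102 - 0.001*508.2568 = 5.6019


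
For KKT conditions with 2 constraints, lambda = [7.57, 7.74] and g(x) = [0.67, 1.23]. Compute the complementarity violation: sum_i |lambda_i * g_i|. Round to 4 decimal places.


KKT complementary slackness check:
lambda_1 * g_1 = 7.57 * 0.67 = 5.0719
lambda_2 * g_2 = 7.74 * 1.23 = 9.5202
Total violation = 5.0719 + 9.5202 = 14.5921


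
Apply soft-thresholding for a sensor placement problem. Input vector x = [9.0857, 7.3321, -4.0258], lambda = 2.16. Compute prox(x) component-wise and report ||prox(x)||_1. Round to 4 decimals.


Soft-thresholding with lambda = 2.16:
prox(9.0857) = sign(9.0857)*max(|9.0857| - 2.16, 0) = 6.9257
prox(7.3321) = sign(7.3321)*max(|7.3321| - 2.16, 0) = 5.1721
prox(-4.0258) = sign(-4.0258)*max(|-4.0258| - 2.16, 0) = -1.8658
prox(x) = [6.9257, 5.1721, -1.8658]
||prox(x)||_1 = 6.9257 + 5.1721 + 1.8658 = 13.9636


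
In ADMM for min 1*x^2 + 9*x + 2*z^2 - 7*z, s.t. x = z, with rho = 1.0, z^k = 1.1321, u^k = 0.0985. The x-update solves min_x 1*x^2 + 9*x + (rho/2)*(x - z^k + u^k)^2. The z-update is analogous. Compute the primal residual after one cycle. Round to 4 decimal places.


ADMM iteration with rho = 1.0, z^k = 1.1321, u^k = 0.0985
Step 1: x-update.
Minimize 1*x^2 + 9*x + (1.0/2)*(x - 1.1321 + 0.0985)^2
FOC: (2*1 + 1.0)*x = -9 + 1.0*(1.1321 - 0.0985)
x^{k+1} = -2.6555
Step 2: z-update.
Minimize 2*z^2 - 7*z + (1.0/2)*(-2.6555 - z + 0.0985)^2
FOC: (2*2 + 1.0)*z = 7 + 1.0*(-2.6555 + 0.0985)
z^{k+1} = 0.8886
Step 3: u-update.
u^{k+1} = 0.0985 - 2.6555 - 0.8886 = -3.4456
Step 4: Primal residual = |-2.6555 - 0.8886| = 3.5441


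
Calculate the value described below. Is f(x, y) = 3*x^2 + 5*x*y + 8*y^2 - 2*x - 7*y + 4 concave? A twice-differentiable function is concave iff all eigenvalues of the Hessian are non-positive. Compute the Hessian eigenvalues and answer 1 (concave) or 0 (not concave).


The Hessian of f(x,y) = 3*x^2 + 5*x*y + 8*y^2 - 2*x - 7*y + 4 is:
H = [[6, 5], [5, 16]]
Trace = 6 + 16 = 22
Determinant = 6*16 - (5)^2 = 71
Discriminant = (22)^2 - 4*71 = 200.0
Eigenvalues: lambda_1 = 3.9289, lambda_2 = 18.0711
The function is not concave.

0


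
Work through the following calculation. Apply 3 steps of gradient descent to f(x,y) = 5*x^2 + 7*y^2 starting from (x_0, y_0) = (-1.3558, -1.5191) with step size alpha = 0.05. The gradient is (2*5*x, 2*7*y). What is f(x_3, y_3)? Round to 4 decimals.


Gradient descent on f(x,y) = 5*x^2 + 7*y^2.
Starting point: (-1.3558, -1.5191), alpha = 0.05
Step 1: grad_x = 2*5*-1.3558 = -13.558, grad_y = 2*7*-1.5191 = -21.2674
  x_1 = -1.3558 - 0.05*-13.558 = -0.6779
  y_1 = -1.5191 - 0.05*-21.2674 = -0.4557
Step 2: grad_x = 2*5*-0.6779 = -6.779, grad_y = 2*7*-0.4557 = -6.3802
  x_2 = -0.6779 - 0.05*-6.779 = -0.339
  y_2 = -0.4557 - 0.05*-6.3802 = -0.1367
Step 3: grad_x = 2*5*-0.339 = -3.3895, grad_y = 2*7*-0.1367 = -1.9141
  x_3 = -0.339 - 0.05*-3.3895 = -0.1695
  y_3 = -0.1367 - 0.05*-1.9141 = -0.041
f(-0.1695, -0.041) = 5*(-0.1695)^2 + 7*(-0.041)^2 = 0.1554


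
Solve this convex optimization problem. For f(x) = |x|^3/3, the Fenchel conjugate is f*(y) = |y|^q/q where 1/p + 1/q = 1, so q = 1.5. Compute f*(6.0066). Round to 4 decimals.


The conjugate exponent q satisfies 1/p + 1/q = 1.
p = 3, so q = 3/(3 - 1) = 1.5
|y|^q = 6.0066^1.5 = 14.7212
f*(6.0066) = 14.7212 / 1.5 = 9.8141


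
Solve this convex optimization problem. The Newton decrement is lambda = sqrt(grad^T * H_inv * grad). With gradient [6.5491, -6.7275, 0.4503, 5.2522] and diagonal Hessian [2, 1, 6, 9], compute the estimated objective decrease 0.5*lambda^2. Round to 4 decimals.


Step 1: H is diagonal, so H^(-1) * g = [3.2746, -6.7275, 0.0751, 0.5836].
Step 2: g^T H^(-1) g = sum_i g_i^2 / H_ii
  = (6.5491)^2/2 + (-6.7275)^2/1 + (0.4503)^2/6 + (5.2522)^2/9
  = 21.4454 + 45.2593 + 0.0338 + 3.0651 = 69.8035
Step 3: Objective decrease = 0.5 * g^T H^(-1) g = 34.9017


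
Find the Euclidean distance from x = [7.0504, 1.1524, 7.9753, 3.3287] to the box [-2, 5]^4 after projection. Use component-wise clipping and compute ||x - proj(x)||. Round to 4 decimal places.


Project each component onto [-2, 5].
clip(7.0504) = 5.0, clip(1.1524) = 1.1524, clip(7.9753) = 5.0, clip(3.3287) = 3.3287
Projection = [5.0, 1.1524, 5.0, 3.3287]
Squared diffs: [4.2041, 0.0, 8.8524, 0.0]
Distance = sqrt(13.0565) = 3.6134


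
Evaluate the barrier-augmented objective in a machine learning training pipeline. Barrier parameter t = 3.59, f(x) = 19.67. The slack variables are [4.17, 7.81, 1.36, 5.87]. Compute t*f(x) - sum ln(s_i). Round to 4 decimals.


Step 1: Compute log-barrier.
ln values: [1.4279, 2.0554, 0.3075, 1.7699]
phi = -(1.4279 + 2.0554 + 0.3075 + 1.7699) = -5.5607
Step 2: Compute augmented objective.
t*f(x) = 3.59*19.67 = 70.6153
Total = 70.6153 - 5.5607 = 65.0546


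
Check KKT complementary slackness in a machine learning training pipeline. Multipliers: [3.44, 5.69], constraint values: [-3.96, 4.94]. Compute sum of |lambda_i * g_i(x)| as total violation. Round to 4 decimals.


KKT complementary slackness check:
lambda_1 * g_1 = 3.44 * -3.96 = -13.6224
lambda_2 * g_2 = 5.69 * 4.94 = 28.1086
Total violation = 13.6224 + 28.1086 = 41.731


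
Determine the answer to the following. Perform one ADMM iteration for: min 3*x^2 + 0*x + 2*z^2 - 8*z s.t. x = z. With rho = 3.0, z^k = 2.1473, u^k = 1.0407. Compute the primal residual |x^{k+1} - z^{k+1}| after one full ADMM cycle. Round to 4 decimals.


ADMM iteration with rho = 3.0, z^k = 2.1473, u^k = 1.0407
Step 1: x-update.
Minimize 3*x^2 + 0*x + (3.0/2)*(x - 2.1473 + 1.0407)^2
FOC: (2*3 + 3.0)*x = 0 + 3.0*(2.1473 - 1.0407)
x^{k+1} = 0.3689
Step 2: z-update.
Minimize 2*z^2 - 8*z + (3.0/2)*(0.3689 - z + 1.0407)^2
FOC: (2*2 + 3.0)*z = 8 + 3.0*(0.3689 + 1.0407)
z^{k+1} = 1.747
Step 3: u-update.
u^{k+1} = 1.0407 + 0.3689 - 1.747 = -0.3374
Step 4: Primal residual = |0.3689 - 1.747| = 1.3781


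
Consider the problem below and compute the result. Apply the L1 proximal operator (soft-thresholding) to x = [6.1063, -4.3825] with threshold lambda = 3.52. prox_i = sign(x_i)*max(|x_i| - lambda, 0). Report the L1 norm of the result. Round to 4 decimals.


Soft-thresholding with lambda = 3.52:
prox(6.1063) = sign(6.1063)*max(|6.1063| - 3.52, 0) = 2.5863
prox(-4.3825) = sign(-4.3825)*max(|-4.3825| - 3.52, 0) = -0.8625
prox(x) = [2.5863, -0.8625]
||prox(x)||_1 = 2.5863 + 0.8625 = 3.4488


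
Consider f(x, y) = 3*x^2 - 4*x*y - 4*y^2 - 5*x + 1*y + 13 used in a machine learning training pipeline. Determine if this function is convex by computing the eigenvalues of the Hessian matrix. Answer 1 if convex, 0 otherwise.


The Hessian of f(x,y) = 3*x^2 - 4*x*y - 4*y^2 - 5*x + 1*y + 13 is:
H = [[6, -4], [-4, -8]]
Trace = 6 - 8 = -2
Determinant = 6*-8 - (-4)^2 = -64
Discriminant = (-2)^2 - 4*-64 = 260.0
Eigenvalues: lambda_1 = -9.0623, lambda_2 = 7.0623
The function is not convex.

0


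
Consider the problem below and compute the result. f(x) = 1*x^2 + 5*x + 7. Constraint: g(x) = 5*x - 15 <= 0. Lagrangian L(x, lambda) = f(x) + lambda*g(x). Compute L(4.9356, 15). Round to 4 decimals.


Step 1: Evaluate f(x).
f(4.9356) = 1*4.9356^2 + 5*4.9356 + 7 = 56.0381
Step 2: Evaluate g(x).
g(4.9356) = 5*4.9356 - 15 = 9.678
Step 3: Compute Lagrangian.
L = 56.0381 + 15*9.678 = 201.2081


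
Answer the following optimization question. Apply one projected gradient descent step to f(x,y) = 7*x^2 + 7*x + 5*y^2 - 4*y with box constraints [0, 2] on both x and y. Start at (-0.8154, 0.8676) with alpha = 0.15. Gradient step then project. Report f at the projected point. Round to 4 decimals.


Step 1: Compute gradient at (-0.8154, 0.8676).
grad_x = 2*7*-0.8154 + 7 = -4.4156
grad_y = 2*5*0.8676 - 4 = 4.676
Step 2: Gradient step.
x_raw = -0.8154 - 0.15*-4.4156 = -0.1531
y_raw = 0.8676 - 0.15*4.676 = 0.1662
Step 3: Project onto [0, 2].
x_proj = clip(-0.1531) = 0.0
y_proj = clip(0.1662) = 0.1662
Step 4: Evaluate f.
f(0.0, 0.1662) = -0.5267


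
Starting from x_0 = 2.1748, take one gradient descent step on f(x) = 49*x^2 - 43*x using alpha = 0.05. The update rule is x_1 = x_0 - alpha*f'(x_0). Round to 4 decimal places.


We compute the gradient at x_0 and apply the update.
f'(x) = 98*x - 43
f'(2.1748) = 98*2.1748 - 43 = 170.1304
x_1 = 2.1748 - 0.05*170.1304 = -6.3317


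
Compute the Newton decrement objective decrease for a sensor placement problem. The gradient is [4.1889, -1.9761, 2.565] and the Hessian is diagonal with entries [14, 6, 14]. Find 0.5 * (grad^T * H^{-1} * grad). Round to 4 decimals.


Step 1: H is diagonal, so H^(-1) * g = [0.2992, -0.3294, 0.1832].
Step 2: g^T H^(-1) g = sum_i g_i^2 / H_ii
  = (4.1889)^2/14 + (-1.9761)^2/6 + (2.565)^2/14
  = 1.2533 + 0.6508 + 0.4699 = 2.3741
Step 3: Objective decrease = 0.5 * g^T H^(-1) g = 1.1871


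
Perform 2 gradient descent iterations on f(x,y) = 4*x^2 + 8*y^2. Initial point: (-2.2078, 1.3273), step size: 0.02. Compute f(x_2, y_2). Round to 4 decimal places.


Gradient descent on f(x,y) = 4*x^2 + 8*y^2.
Starting point: (-2.2078, 1.3273), alpha = 0.02
Step 1: grad_x = 2*4*-2.2078 = -17.6624, grad_y = 2*8*1.3273 = 21.2368
  x_1 = -2.2078 - 0.02*-17.6624 = -1.8546
  y_1 = 1.3273 - 0.02*21.2368 = 0.9026
Step 2: grad_x = 2*4*-1.8546 = -14.8364, grad_y = 2*8*0.9026 = 14.441
  x_2 = -1.8546 - 0.02*-14.8364 = -1.5578
  y_2 = 0.9026 - 0.02*14.441 = 0.6137
f(-1.5578, 0.6137) = 4*(-1.5578)^2 + 8*0.6137^2 = 12.7207


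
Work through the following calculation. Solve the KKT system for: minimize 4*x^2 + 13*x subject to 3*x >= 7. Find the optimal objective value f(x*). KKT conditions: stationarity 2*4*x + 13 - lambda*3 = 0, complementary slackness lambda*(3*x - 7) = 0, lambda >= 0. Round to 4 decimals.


Step 1: Try lambda = 0 (constraint inactive).
x_unc = -13/(2*4) = -1.625
Check: 3*-1.625 = -4.875 < 7 -- violated!
Step 2: Constraint must be active: 3*x = 7
x* = 7/3 = 2.3333 (rounded; the exact value 7/3 is used below)
lambda = (2*4*(7/3) + 13)/3 = 10.5556
Step 3: Compute optimal value.
f(x*) = 4*(7/3)^2 + 13*(7/3) = 52.1111


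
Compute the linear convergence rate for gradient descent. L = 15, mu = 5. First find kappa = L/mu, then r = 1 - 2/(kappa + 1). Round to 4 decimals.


Step 1: Compute the condition number.
kappa = L/mu = 15/5 = 3.0
Step 2: Compute the convergence rate.
r = 1 - 2/(kappa + 1) = 1 - 2*mu/(L + mu) = (L - mu)/(L + mu) = 10/20 = 0.5


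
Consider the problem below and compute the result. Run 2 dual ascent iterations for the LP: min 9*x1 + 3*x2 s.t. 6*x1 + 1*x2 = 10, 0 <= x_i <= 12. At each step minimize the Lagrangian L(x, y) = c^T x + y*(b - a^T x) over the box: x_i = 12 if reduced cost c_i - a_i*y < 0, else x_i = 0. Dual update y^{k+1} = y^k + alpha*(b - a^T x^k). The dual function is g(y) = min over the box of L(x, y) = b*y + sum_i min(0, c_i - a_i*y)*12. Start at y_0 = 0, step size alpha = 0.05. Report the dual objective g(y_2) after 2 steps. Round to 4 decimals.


Dual ascent for LP: min 9*x1 + 3*x2, 6*x1 + 1*x2 = 10, 0 <= x_i <= 12
Step 1: y^k = 0.0, reduced costs: (9.0, 3.0)
  x^k = (0.0, 0.0), subgradient = b - a^T x = 10.0
  y^{k+1} = 0.0 + 0.05*10.0 = 0.5
Step 2: y^k = 0.5, reduced costs: (6.0, 2.5)
  x^k = (0.0, 0.0), subgradient = b - a^T x = 10.0
  y^{k+1} = 0.5 + 0.05*10.0 = 1.0
Dual objective at y_2 = 1.0: reduced costs (3.0, 2.0), box minimizer x = (0.0, 0.0)
g(y_2) = b*y + (c1 - a1*y)*x1 + (c2 - a2*y)*x2 = 10*1.0 + 3.0*0.0 + 2.0*0.0 = 10.0 + 0.0 + 0.0 = 10.0


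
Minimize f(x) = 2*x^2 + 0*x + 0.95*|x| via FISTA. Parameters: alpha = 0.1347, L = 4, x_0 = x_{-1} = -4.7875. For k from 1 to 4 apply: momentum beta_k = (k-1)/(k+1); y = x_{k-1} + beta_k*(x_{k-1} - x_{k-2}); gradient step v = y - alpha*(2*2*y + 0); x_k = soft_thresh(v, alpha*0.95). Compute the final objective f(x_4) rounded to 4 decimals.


FISTA on f(x) = 2*x^2 + 0*x + 0.95*|x|
L = 4, alpha = 0.1347
Iteration 1: beta = 0.0, y = -4.7875 + 0.0*(-4.7875 + 4.7875) = -4.7875
  grad(y) = -19.15, v = y - alpha*grad = -2.208
  prox(v) = soft_thresh(-2.208, 0.128) = -2.08
Iteration 2: beta = 0.3333, y = -2.08 + 0.3333*(-2.08 + 4.7875) = -1.1775
  grad(y) = -4.7102, v = y - alpha*grad = -0.5431
  prox(v) = soft_thresh(-0.5431, 0.128) = -0.4151
Iteration 3: beta = 0.5, y = -0.4151 + 0.5*(-0.4151 + 2.08) = 0.4173
  grad(y) = 1.6694, v = y - alpha*grad = 0.1925
  prox(v) = soft_thresh(0.1925, 0.128) = 0.0645
Iteration 4: beta = 0.6, y = 0.0645 + 0.6*(0.0645 + 0.4151) = 0.3523
  grad(y) = 1.4092, v = y - alpha*grad = 0.1625
  prox(v) = soft_thresh(0.1625, 0.128) = 0.0345
f(x_4) = 2*0.0345^2 + 0*0.0345 + 0.95*|0.0345| = 0.0352


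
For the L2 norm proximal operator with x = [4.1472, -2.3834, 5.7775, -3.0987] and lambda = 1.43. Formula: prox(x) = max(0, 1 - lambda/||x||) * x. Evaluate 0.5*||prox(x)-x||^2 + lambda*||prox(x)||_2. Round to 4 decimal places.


Step 1: Compute ||x||.
||x|| = 8.1155
Step 2: Compute scaling factor.
scale = max(0, 1 - 1.43/8.1155) = 0.8238
Step 3: prox(x) = [3.4164, -1.9634, 4.7595, -2.5527]
||prox(x)|| = 6.6855
Step 4: Proximal objective.
0.5*||prox-x||^2 = 1.0225
lambda*||prox|| = 9.5603
Total = 10.5827


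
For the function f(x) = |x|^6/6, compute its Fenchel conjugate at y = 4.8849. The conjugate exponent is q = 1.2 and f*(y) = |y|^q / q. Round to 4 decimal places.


The conjugate exponent q satisfies 1/p + 1/q = 1.
p = 6, so q = 6/(6 - 1) = 1.2
|y|^q = 4.8849^1.2 = 6.7085
f*(4.8849) = 6.7085 / 1.2 = 5.5904


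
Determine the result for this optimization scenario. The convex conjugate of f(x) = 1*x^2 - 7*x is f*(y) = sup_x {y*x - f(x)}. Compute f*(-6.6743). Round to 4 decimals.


f*(y) = sup_x {y*x - a*x^2 - b*x} = sup_x {(y-b)*x - a*x^2}
FOC: (y - b) - 2a*x = 0 => x* = (y - b)/(2a)
x* = (-6.6743 + 7)/(2*1) = 0.1629
f*(-6.6743) = (y-b)^2/(4a) = (-6.6743 + 7)^2/(4*1)
= 0.1061/4 = 0.0265


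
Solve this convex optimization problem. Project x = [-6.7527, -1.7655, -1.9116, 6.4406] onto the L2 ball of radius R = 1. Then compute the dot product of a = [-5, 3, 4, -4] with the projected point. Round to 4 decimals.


Step 1: Compute ||x|| (intermediates to 6 decimals).
||x|| = sqrt((-6.7527)^2 + (-1.7655)^2 + (-1.9116)^2 + 6.4406^2) = 9.687698
Step 2: Project.
Since ||x|| > R, scale = R/||x|| = 1/9.687698 = 0.103224, proj(x) = scale * x
proj(x) = [-0.697041, -0.182242, -0.197323, 0.664824]
Step 3: Dot product.
a^T * proj(x) = -5*(-0.697041) + 3*(-0.182242) + 4*(-0.197323) - 4*0.664824 = -0.5101


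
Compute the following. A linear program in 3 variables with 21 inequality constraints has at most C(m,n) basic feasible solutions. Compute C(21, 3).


Each vertex corresponds to some choice of n active constraints out of m, so the number of vertices is at most C(m, n) = m! / (n!(m-n)!).
m = 21, n = 3
Numerator: 21 * 20 * 19
Denominator: 3! = 6
C(21, 3) = 1330


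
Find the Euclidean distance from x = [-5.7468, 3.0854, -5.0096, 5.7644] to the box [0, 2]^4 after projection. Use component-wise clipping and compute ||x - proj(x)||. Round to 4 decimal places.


Project each component onto [0, 2].
clip(-5.7468) = 0.0, clip(3.0854) = 2.0, clip(-5.0096) = 0.0, clip(5.7644) = 2.0
Projection = [0.0, 2.0, 0.0, 2.0]
Squared diffs: [33.0257, 1.1781, 25.0961, 14.1707]
Distance = sqrt(73.4706) = 8.5715


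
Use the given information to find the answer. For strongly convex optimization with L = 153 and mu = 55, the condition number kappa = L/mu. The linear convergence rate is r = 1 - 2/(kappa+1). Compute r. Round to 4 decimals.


Step 1: Compute the condition number.
kappa = L/mu = 153/55 = 2.7818
Step 2: Compute the convergence rate.
r = 1 - 2/(kappa + 1) = 1 - 2*mu/(L + mu) = (L - mu)/(L + mu) = 98/208 = 0.4712


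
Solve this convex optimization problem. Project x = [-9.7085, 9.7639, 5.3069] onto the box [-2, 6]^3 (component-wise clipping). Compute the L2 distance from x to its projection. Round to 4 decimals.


Project each component onto [-2, 6].
clip(-9.7085) = -2.0, clip(9.7639) = 6.0, clip(5.3069) = 5.3069
Projection = [-2.0, 6.0, 5.3069]
Squared diffs: [59.421, 14.1669, 0.0]
Distance = sqrt(73.5879) = 8.5783


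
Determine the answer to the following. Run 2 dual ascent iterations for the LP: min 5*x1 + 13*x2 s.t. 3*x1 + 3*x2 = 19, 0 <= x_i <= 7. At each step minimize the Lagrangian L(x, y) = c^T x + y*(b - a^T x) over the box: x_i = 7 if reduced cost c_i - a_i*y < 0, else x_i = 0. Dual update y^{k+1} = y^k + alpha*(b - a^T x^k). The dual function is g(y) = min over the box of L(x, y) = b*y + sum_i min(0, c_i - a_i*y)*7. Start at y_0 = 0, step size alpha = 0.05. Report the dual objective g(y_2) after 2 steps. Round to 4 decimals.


Dual ascent for LP: min 5*x1 + 13*x2, 3*x1 + 3*x2 = 19, 0 <= x_i <= 7
Step 1: y^k = 0.0, reduced costs: (5.0, 13.0)
  x^k = (0.0, 0.0), subgradient = b - a^T x = 19.0
  y^{k+1} = 0.0 + 0.05*19.0 = 0.95
Step 2: y^k = 0.95, reduced costs: (2.15, 10.15)
  x^k = (0.0, 0.0), subgradient = b - a^T x = 19.0
  y^{k+1} = 0.95 + 0.05*19.0 = 1.9
Dual objective at y_2 = 1.9: reduced costs (-0.7, 7.3), box minimizer x = (7.0, 0.0)
g(y_2) = b*y + (c1 - a1*y)*x1 + (c2 - a2*y)*x2 = 19*1.9 + (-0.7)*7.0 + 7.3*0.0 = 36.1 - 4.9 + 0.0 = 31.2


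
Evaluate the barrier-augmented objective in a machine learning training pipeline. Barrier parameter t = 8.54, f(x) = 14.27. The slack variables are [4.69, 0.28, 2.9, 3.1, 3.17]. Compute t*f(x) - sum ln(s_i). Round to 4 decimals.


Step 1: Compute log-barrier.
ln values: [1.5454, -1.273, 1.0647, 1.1314, 1.1537]
phi = -(1.5454 - 1.273 + 1.0647 + 1.1314 + 1.1537) = -3.6223
Step 2: Compute augmented objective.
t*f(x) = 8.54*14.27 = 121.8658
Total = 121.8658 - 3.6223 = 118.2435


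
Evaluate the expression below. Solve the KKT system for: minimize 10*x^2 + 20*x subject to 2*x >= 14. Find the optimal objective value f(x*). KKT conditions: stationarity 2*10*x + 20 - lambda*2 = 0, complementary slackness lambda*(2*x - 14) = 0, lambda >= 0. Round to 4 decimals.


Step 1: Try lambda = 0 (constraint inactive).
x_unc = -20/(2*10) = -1.0
Check: 2*-1.0 = -2.0 < 14 -- violated!
Step 2: Constraint must be active: 2*x = 14
x* = 14/2 = 7.0
lambda = (2*10*7.0 + 20)/2 = 80.0
Step 3: Compute optimal value.
f(x*) = 10*7.0^2 + 20*7.0 = 630.0


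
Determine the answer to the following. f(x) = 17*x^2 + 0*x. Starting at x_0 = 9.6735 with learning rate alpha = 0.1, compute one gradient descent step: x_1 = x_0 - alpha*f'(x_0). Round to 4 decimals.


We compute the gradient at x_0 and apply the update.
f'(x) = 34*x + 0
f'(9.6735) = 34*9.6735 + 0 = 328.899
x_1 = 9.6735 - 0.1*328.899 = -23.2164


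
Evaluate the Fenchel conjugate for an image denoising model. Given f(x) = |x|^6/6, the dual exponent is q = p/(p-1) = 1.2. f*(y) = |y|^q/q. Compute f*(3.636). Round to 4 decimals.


The conjugate exponent q satisfies 1/p + 1/q = 1.
p = 6, so q = 6/(6 - 1) = 1.2
|y|^q = 3.636^1.2 = 4.707
f*(3.636) = 4.707 / 1.2 = 3.9225
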